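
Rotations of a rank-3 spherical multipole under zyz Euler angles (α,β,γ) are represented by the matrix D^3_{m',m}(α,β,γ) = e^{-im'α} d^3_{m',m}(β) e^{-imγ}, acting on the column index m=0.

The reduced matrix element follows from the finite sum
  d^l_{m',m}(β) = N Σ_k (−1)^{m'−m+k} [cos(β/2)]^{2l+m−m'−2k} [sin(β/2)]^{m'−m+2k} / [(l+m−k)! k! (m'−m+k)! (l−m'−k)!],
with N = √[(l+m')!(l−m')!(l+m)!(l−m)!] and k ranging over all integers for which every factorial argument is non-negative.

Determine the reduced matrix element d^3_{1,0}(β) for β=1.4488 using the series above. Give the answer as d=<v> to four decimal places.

d=0.3980

d^3_{1,0}(β=1.4488) via the finite sum:
c=cos(1.448800/2)=0.748897, s=sin(1.448800/2)=0.662686; N=√[24·2·6·6]=41.569219
The bounds max(0,m−m')=0 and min(l+m,l−m')=2 give 3 terms
  k=0: (−1)^1·41.5692/(12)·0.7489^5·0.6627^1 = -0.540766
  k=1: (−1)^2·41.5692/(4)·0.7489^3·0.6627^3 = +1.270288
  k=2: (−1)^3·41.5692/(12)·0.7489^1·0.6627^5 = -0.331553
d^3_{1,0}(1.4488) = -0.540766 +1.270288 -0.331553 = +0.397969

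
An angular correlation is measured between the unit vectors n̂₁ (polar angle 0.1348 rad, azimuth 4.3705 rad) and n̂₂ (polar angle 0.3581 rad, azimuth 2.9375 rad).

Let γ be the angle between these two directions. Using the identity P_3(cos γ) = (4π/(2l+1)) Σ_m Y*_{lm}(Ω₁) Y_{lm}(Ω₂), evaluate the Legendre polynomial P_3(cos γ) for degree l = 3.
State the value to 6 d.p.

0.638668

Summing Y*_{l m}(θ₁,φ₁)·Y_{l m}(θ₂,φ₂) over m ∈ [−3, 3]; prefactor 4π/(2·3+1) = 1.795196:
  m=-3: Y*=(0.000866, 0.000525)  Y=(-0.014701, -0.010325)  product (-0.000007, -0.000017)
  m=-2: Y*=(-0.014179, 0.011555)  Y=(0.107923, 0.046674)  product (-0.002070, 0.000585)
  m=-1: Y*=(-0.056931, -0.159981)  Y=(-0.375557, -0.077731)  product (0.008946, 0.064507)
  m=+0: Y*=(0.706188, -0.000000)  Y=(0.484330, 0.000000)  product (0.342028, 0.000000)
  m=+1: Y*=(0.056931, -0.159981)  Y=(0.375557, -0.077731)  product (0.008946, -0.064507)
  m=+2: Y*=(-0.014179, -0.011555)  Y=(0.107923, -0.046674)  product (-0.002070, -0.000585)
  m=+3: Y*=(-0.000866, 0.000525)  Y=(0.014701, -0.010325)  product (-0.000007, 0.000017)
Total Σ_m = (0.355765, 0.000000). Multiply by 1.795196: (0.638668, 0.000000). P_3(cos γ) = 0.638668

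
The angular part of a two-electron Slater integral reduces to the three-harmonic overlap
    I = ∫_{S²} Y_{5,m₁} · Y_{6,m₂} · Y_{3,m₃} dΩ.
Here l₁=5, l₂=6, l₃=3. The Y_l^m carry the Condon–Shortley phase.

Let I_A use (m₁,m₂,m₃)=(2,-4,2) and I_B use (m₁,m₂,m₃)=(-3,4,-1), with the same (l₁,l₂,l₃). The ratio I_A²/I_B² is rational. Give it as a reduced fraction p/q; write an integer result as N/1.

3/5

Shared (l₁,l₂,l₃)=(5,6,3): N and (l;000)² cancel in I_A²/I_B².
A: Δ = 8!·2!·4!/15! = 1/675675; Racah Σ t=1..2: t=1:−1/60480 t=2:+1/34560 = 1/80640; ⇒ 3j(5 6 3; 2 -4 2)² = 6/1001, sgn -1
B: Δ = 8!·2!·4!/15! = 1/675675; Racah Σ t=6..8: t=6:+1/69120 t=7:−1/30240 t=8:+1/322560 = -1/64512; ⇒ 3j(5 6 3; -3 4 -1)² = 10/1001, sgn -1
I_A²/I_B² = (6/1001)/(10/1001) = 3/5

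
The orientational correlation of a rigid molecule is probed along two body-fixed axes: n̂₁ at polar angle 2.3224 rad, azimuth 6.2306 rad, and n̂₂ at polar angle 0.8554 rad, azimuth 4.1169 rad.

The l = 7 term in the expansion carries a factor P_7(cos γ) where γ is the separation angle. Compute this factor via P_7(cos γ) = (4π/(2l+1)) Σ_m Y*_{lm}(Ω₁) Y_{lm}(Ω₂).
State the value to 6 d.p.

Addition theorem: P_7(cos γ) = (4π/15) Σ_m Y*_{lm}(Ω₁) Y_{lm}(Ω₂), m = −7…7:
  [-7]  conj(Y_{7,-7})(Ω₁) = +0.051836-0.019992i ; Y_{7,-7}(Ω₂) = -0.059740+0.036133i ; Δ = -0.002374+0.003067i
  [-6]  conj(Y_{7,-6})(Ω₁) = -0.184690+0.060286i ; Y_{7,-6}(Ω₂) = +0.206207+0.094906i ; Δ = -0.043806-0.005097i
  [-5]  conj(Y_{7,-5})(Ω₁) = +0.373262-0.100466i ; Y_{7,-5}(Ω₂) = -0.067486-0.407428i ; Δ = -0.066123-0.145297i
  [-4]  conj(Y_{7,-4})(Ω₁) = -0.427370+0.091243i ; Y_{7,-4}(Ω₂) = -0.293797+0.279037i ; Δ = +0.100100-0.146059i
  [-3]  conj(Y_{7,-3})(Ω₁) = +0.141154-0.022454i ; Y_{7,-3}(Ω₂) = +0.049901+0.010932i ; Δ = +0.007289+0.000423i
  [-2]  conj(Y_{7,-2})(Ω₁) = +0.294958-0.031136i ; Y_{7,-2}(Ω₂) = +0.126958+0.318030i ; Δ = +0.047350+0.089853i
  [-1]  conj(Y_{7,-1})(Ω₁) = -0.288022+0.015160i ; Y_{7,-1}(Ω₂) = +0.118424-0.174787i ; Δ = -0.031459+0.052138i
  [+0]  conj(Y_{7,0})(Ω₁) = -0.219210-0.000000i ; Y_{7,0}(Ω₂) = +0.287233+0.000000i ; Δ = -0.062964-0.000000i
  [+1]  conj(Y_{7,1})(Ω₁) = +0.288022+0.015160i ; Y_{7,1}(Ω₂) = -0.118424-0.174787i ; Δ = -0.031459-0.052138i
  [+2]  conj(Y_{7,2})(Ω₁) = +0.294958+0.031136i ; Y_{7,2}(Ω₂) = +0.126958-0.318030i ; Δ = +0.047350-0.089853i
  [+3]  conj(Y_{7,3})(Ω₁) = -0.141154-0.022454i ; Y_{7,3}(Ω₂) = -0.049901+0.010932i ; Δ = +0.007289-0.000423i
  [+4]  conj(Y_{7,4})(Ω₁) = -0.427370-0.091243i ; Y_{7,4}(Ω₂) = -0.293797-0.279037i ; Δ = +0.100100+0.146059i
  [+5]  conj(Y_{7,5})(Ω₁) = -0.373262-0.100466i ; Y_{7,5}(Ω₂) = +0.067486-0.407428i ; Δ = -0.066123+0.145297i
  [+6]  conj(Y_{7,6})(Ω₁) = -0.184690-0.060286i ; Y_{7,6}(Ω₂) = +0.206207-0.094906i ; Δ = -0.043806+0.005097i
  [+7]  conj(Y_{7,7})(Ω₁) = -0.051836-0.019992i ; Y_{7,7}(Ω₂) = +0.059740+0.036133i ; Δ = -0.002374-0.003067i
Σ over m = -0.041011-0.000000i; ×(4π/15) → -0.034357-0.000000i. Real part: -0.034357

-0.034357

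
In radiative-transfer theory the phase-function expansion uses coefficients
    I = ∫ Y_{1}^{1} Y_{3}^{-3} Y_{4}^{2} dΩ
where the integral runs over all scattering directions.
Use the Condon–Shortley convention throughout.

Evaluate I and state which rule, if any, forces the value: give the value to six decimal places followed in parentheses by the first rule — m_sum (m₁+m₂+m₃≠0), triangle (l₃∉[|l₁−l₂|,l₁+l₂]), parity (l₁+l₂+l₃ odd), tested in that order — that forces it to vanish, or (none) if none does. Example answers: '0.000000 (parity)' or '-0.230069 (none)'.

Rules hold: Σm=0, L=8 even, 2≤4≤4.
N = 3·7·9 = 189
Δ = 0!·2!·6!/9! = 1/252
Racah Σ t=0..0: t=0:+1/36 = 1/36
⇒ 3j(1 3 4; 0 0 0)² = 4/63, sgn +1
Racah Σ t=0..0: t=0:+1/1440 = 1/1440
⇒ 3j(1 3 4; 1 -3 2)² = 1/252, sgn +1
4πI² = N·(3j₀)²·(3jₘ)² = 1/21
I = +1·√(0.047619/4π) = 0.06155813
No selection rule forces the value: the integral is nonzero (none).

0.061558 (none)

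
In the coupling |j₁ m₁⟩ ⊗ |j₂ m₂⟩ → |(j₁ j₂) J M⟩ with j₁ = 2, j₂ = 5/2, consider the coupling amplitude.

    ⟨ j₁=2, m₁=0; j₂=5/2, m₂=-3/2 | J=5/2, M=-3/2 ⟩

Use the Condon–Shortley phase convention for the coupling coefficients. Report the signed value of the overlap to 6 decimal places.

triangle: 2!·2!·3!/8! = 24/40320
(j±m)!: 2!·2!·1!·4!·1!·4! = 2304
prefactor² = (2J+1)·Δ·N² = 288/35
  k=0: +1/(0!·2!·2!·1!·0!·2!) = 1/8
  k=1: −1/(1!·1!·1!·0!·1!·3!) = -1/6
Σ = -1/24  ⇒  CG² = 288/35·(-1/24)² = 1/70
CG = −√(1/70) = -0.119523

-0.119523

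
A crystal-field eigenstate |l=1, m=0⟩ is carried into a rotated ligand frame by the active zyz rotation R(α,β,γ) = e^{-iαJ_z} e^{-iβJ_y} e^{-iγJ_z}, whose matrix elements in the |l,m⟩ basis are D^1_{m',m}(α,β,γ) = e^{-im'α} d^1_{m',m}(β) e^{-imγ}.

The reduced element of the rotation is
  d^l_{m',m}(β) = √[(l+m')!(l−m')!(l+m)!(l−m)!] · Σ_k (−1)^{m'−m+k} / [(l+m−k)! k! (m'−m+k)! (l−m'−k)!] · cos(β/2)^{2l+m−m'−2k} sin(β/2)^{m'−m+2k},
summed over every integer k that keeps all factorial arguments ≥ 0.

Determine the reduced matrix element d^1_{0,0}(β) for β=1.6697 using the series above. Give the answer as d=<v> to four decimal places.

d^1_{0,0}(β=1.6697) via the finite sum:
Half-angle: c=0.671289, s=0.741196. N=√(1·1·1·1)=1.000000
k: max(0,(0)−(0))=0 … min(1+(0),1−(0))=1
  k=0: (−1)^0·1.0000/(1)·0.6713^2·0.7412^0 = +0.450629
  k=1: (−1)^1·1.0000/(1)·0.6713^0·0.7412^2 = -0.549371
d^1_{0,0}(1.6697) = +0.450629 -0.549371 = -0.098743

d=-0.0987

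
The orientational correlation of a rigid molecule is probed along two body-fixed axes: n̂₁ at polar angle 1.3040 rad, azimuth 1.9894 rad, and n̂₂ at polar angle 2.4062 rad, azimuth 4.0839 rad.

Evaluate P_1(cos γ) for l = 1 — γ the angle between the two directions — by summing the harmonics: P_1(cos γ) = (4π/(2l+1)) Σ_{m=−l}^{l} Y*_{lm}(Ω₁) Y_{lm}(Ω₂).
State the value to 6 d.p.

-0.519139

Addition theorem: P_1(cos γ) = (4π/3) Σ_m Y*_{lm}(Ω₁) Y_{lm}(Ω₂), m = −1…1:
  m=-1: (-0.13547 + 0.30450j) × (-0.13627 + 0.18749j) = -0.03863 - 0.06689j  (running Σ = -0.03863 - 0.06689j)
  m=0: (0.12882 + 0.00000j) × (-0.36233 + 0.00000j) = -0.04667 + 0.00000j  (running Σ = -0.08530 - 0.06689j)
  m=1: (0.13547 + 0.30450j) × (0.13627 + 0.18749j) = -0.03863 + 0.06689j  (running Σ = -0.12394 + 0.00000j)
Total Σ_m = -0.12394 + 0.00000j. Multiply by 4.188790: -0.51914 + 0.00000j. P_1(cos γ) = -0.519139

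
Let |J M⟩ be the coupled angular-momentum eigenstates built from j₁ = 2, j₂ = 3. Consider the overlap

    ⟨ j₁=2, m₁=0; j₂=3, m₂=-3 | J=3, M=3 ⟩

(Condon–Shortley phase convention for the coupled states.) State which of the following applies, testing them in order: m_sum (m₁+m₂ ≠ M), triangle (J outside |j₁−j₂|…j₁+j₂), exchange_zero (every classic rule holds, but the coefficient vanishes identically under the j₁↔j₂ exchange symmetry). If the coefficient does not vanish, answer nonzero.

m_sum

m-sum: m₁+m₂ = 0+(-3) = -3, M = 3  ✗ ⇒ coefficient is 0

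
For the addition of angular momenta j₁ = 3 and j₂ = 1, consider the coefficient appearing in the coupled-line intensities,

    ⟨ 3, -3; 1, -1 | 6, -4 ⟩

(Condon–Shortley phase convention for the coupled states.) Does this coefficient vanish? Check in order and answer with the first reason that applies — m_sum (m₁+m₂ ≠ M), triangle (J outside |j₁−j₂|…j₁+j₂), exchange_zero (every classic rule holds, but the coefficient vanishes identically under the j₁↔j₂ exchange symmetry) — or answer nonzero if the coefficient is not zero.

triangle

m-sum: m₁+m₂ = -3+(-1) = -4, M = -4  ✓
triangle: need |j₁−j₂| ≤ J ≤ j₁+j₂, i.e. J ∈ [2, 4]; J = 6 is outside ✗ ⇒ coefficient is 0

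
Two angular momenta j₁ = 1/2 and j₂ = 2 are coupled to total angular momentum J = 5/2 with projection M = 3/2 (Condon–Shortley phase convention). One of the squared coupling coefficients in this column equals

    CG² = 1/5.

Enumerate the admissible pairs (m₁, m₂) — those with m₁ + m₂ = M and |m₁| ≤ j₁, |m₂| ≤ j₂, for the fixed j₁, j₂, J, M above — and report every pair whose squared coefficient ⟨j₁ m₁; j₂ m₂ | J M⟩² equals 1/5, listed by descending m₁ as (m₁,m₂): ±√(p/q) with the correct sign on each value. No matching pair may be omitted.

Admissible pairs with m₁+m₂ = M = 3/2: (-1/2,2), (1/2,1)
  (m₁,m₂)=(1/2,1): CG² = 4/5, CG = +√(4/5)
  (m₁,m₂)=(-1/2,2): CG² = 1/5, CG = +√(1/5)   ← matches the target
Pairs with CG² = 1/5: (-1/2,2): +√(1/5)

(-1/2,2): +√(1/5)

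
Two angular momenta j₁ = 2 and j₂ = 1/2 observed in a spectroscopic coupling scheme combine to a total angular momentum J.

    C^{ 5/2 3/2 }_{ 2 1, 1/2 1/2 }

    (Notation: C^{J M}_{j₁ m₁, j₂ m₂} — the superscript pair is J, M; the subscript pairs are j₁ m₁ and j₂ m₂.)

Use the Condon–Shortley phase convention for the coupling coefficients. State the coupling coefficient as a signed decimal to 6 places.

+0.894427  (= +√(4/5))

√[6·0!4!1!/6! · 3!1!1!0!4!1!] = √(144/5)
  +(−1)^0/∏(0,0,1,1,3,0)! = 1/6  (running 1/6)
⟨..|..⟩ = √(144/5)·(1/6) = +0.894427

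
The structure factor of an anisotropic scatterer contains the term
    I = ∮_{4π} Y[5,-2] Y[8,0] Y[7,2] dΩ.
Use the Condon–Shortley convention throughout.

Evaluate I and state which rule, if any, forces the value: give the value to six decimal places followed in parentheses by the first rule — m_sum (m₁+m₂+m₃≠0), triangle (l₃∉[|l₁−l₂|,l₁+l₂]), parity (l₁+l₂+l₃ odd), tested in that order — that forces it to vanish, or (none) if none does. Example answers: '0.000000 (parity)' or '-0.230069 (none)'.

-0.116608 (none)

m-sum 0 ✓  L=20 even ✓  3≤7≤13 ✓
Π(2lᵢ+1) = 11×17×15 = 2805
triangle coeff Δ(5,8,7) = 1/814773960
Σ_t [1,5]: t=1:−1/87091200 t=2:+1/4976640 t=3:−1/2073600 t=4:+1/4976640 t=5:−1/87091200 = -1/9676800
(3j)²=360/46189 [(5 8 7; 0 0 0)], sign=+1
Σ_t [3,6]: t=3:−1/12441600 t=4:+1/4976640 t=5:−1/14515200 t=6:+1/348364800 = 19/348364800
(3j)²=19/2431 [(5 8 7; -2 0 2)], sign=-1
⇒ 4πI² = 5400/31603
I = (-1)√(5400/31603/(4π)) = -0.11660785
No selection rule forces the value: the integral is nonzero (none).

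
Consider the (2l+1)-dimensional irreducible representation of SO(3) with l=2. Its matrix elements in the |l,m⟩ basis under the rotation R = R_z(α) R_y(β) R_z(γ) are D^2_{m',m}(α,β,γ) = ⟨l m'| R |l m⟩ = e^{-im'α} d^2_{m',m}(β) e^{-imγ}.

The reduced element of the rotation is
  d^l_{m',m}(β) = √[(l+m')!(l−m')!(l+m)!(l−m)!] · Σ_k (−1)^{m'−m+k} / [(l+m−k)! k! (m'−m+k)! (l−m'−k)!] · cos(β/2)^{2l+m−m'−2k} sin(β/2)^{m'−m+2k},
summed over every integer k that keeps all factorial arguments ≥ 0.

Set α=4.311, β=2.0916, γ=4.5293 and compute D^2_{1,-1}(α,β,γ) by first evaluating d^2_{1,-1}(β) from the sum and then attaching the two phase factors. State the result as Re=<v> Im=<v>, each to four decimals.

Split into d^2_{1,-1}(β=2.0916) × two z-phases.
With c≡cos(β/2)=0.501210 and s≡sin(β/2)=0.865326, N=[6·1·1·6]^{1/2}=6.000000
Admissible k: 0..1 (factorial args all ≥0)
  k=0: (−1)^2·6.0000/(2)·0.5012^2·0.8653^2 = +0.564313
  k=1: (−1)^3·6.0000/(6)·0.5012^0·0.8653^4 = -0.560685
d^2_{1,-1}(2.0916) = +0.564313 -0.560685 = +0.003628
Phases: e^{-i·(1)·4.3110}=-0.390697+0.920519i, e^{-i·(-1)·4.5293}=-0.182068-0.983286i ⇒ D=+0.003542+0.000786i

Re=0.0035 Im=0.0008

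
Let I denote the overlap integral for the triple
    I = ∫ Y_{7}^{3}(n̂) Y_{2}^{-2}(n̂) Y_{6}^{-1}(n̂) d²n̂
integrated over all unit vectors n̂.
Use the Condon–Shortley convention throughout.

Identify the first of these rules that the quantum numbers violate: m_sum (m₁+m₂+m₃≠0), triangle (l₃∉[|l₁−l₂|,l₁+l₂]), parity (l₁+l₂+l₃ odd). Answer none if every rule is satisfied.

parity

m₁+m₂+m₃ = 3 − 2 − 1 = 0  ✓
triangle: |7−2|=5 ≤ l₃=6 ≤ 7+2=9  ✓
parity: l₁+l₂+l₃ = 15 is odd  ✗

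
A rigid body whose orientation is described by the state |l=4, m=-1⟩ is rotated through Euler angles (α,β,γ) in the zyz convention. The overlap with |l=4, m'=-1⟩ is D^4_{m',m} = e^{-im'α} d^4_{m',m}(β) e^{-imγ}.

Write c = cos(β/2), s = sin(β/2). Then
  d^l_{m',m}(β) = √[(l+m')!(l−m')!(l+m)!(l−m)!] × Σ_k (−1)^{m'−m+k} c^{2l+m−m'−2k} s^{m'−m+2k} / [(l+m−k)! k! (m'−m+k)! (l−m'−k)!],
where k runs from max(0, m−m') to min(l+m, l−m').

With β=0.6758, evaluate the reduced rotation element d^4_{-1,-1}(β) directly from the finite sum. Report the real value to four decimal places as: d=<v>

d=-0.2596

d^4_{-1,-1}(β=0.6758) via the finite sum:
With c≡cos(β/2)=0.943453 and s≡sin(β/2)=0.331507, N=[6·120·6·120]^{1/2}=720.000000
Admissible k: 0..3 (factorial args all ≥0)
  k=0: (−1)^0·720.0000/(720)·0.9435^8·0.3315^0 = +0.627714
  k=1: (−1)^1·720.0000/(48)·0.9435^6·0.3315^2 = -1.162511
  k=2: (−1)^2·720.0000/(24)·0.9435^4·0.3315^4 = +0.287059
  k=3: (−1)^3·720.0000/(72)·0.9435^2·0.3315^6 = -0.011814
d^4_{-1,-1}(0.6758) = +0.627714 -1.162511 +0.287059 -0.011814 = -0.259552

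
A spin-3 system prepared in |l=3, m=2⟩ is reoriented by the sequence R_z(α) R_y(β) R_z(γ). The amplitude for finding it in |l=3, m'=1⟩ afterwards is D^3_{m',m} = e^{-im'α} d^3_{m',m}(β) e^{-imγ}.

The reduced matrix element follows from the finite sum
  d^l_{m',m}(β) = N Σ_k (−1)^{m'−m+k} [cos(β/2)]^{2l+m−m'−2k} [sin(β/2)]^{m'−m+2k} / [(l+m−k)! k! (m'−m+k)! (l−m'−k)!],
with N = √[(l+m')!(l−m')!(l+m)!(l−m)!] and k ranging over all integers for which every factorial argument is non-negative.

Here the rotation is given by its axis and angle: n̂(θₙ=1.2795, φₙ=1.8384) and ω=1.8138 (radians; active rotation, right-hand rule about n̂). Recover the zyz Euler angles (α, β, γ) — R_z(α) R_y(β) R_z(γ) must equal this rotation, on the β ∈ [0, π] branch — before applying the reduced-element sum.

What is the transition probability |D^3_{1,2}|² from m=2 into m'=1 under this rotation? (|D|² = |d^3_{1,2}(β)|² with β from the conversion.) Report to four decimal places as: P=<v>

P=0.2278

Axis–angle → zyz. n̂ = (sinθₙcosφₙ, sinθₙsinφₙ, cosθₙ) = (-0.253282, +0.923779, +0.287194), ω = 1.8138.
R = I cosω + sinω [n̂]ₓ + (1−cosω) n̂n̂ᵀ gives
  R = [-0.161031, -0.569032, +0.806394; -0.011519, +0.818085, +0.574981; -0.986882, +0.083301, -0.138292]
β = atan2(√(R₁₃²+R₂₃²), R₃₃) = 1.709533; α = atan2(R₂₃, R₁₃) mod 2π = 0.619416; γ = atan2(R₃₂, −R₃₁) mod 2π = 0.084209
First d^3_{1,2}(β=1.7095), then the phase factors e^{-i(1)α} and e^{-i(2)γ}:
With c≡cos(β/2)=0.656395 and s≡sin(β/2)=0.754418, N=[24·2·120·1]^{1/2}=75.894664
Admissible k: 1..2 (factorial args all ≥0)
  k=1: (−1)^0·75.8947/(24)·0.6564^5·0.7544^1 = +0.290695
  k=2: (−1)^1·75.8947/(12)·0.6564^3·0.7544^3 = -0.767999
d^3_{1,2}(1.7095) = +0.290695 -0.767999 = -0.477304
|D^3_{1,2}|² = |d^3_{1,2}(β)|² = (-0.477304)² = 0.227820 (the z-rotation phases have unit modulus)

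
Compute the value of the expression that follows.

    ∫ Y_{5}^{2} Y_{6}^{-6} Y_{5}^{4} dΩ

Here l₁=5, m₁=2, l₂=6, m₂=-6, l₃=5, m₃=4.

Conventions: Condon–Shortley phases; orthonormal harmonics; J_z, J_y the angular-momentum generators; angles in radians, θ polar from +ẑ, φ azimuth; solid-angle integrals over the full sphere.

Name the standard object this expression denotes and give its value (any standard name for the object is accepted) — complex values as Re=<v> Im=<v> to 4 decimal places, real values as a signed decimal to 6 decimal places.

Gaunt coefficient, -0.161540

This is a Gaunt coefficient — the integral of a triple product of spherical harmonics over the sphere.
m-sum 0 ✓  L=16 even ✓  1≤5≤11 ✓
Π(2lᵢ+1) = 11×13×11 = 1573
triangle coeff Δ(5,6,5) = 1/28588560
Σ_t [1,5]: t=1:−1/345600 t=2:+1/13824 t=3:−1/5184 t=4:+1/13824 t=5:−1/345600 = -7/129600
(3j)²=80/7293 [(5 6 5; 0 0 0)], sign=+1
Σ_t [0,0]: t=0:+1/3110400 = 1/3110400
(3j)²=21/1105 [(5 6 5; 2 -6 4)], sign=-1
⇒ 4πI² = 1232/3757
I = (-1)√(1232/3757/(4π)) = -0.16153991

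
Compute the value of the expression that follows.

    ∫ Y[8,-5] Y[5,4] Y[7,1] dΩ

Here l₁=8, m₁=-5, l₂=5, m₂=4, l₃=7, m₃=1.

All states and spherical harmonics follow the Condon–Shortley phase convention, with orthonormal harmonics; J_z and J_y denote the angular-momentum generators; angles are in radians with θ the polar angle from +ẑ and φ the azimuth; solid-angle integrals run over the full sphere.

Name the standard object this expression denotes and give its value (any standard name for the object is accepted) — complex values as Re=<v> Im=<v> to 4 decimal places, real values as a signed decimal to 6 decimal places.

This is a Gaunt coefficient — the integral of a triple product of spherical harmonics over the sphere.
Checks pass: Σm=0; 20 even; l₃=7∈[3,13].
(2·8+1)(2·5+1)(2·7+1) = 2805
Δ: 6! 10! 4! / 21! → 1/814773960
sum: t=1:−1/87091200 t=2:+1/4976640 t=3:−1/2073600 t=4:+1/4976640 t=5:−1/87091200 = -1/9676800
3j²(8 5 7; 0 0 0) = Δ·Π!·Σ² = 360/46189  (sign +1)
sum: t=5:−1/232243200 t=6:+1/130636800 = 1/298598400
3j²(8 5 7; -5 4 1) = Δ·Π!·Σ² = 7/1292  (sign +1)
combine: 4πI² = 2805·360/46189·7/1292 = 9450/79781
take √, sign +1: I = 0.09708703

Gaunt coefficient, +0.097087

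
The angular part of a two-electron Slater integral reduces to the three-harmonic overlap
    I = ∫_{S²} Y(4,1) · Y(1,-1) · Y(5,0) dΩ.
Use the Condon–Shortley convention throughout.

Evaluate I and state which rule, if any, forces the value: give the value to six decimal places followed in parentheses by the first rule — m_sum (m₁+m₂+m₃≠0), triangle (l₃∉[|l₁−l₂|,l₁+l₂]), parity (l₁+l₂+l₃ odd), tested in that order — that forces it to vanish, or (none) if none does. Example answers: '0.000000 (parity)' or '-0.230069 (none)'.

0.155288 (none)

Checks pass: Σm=0; 10 even; l₃=5∈[3,5].
(2·4+1)(2·1+1)(2·5+1) = 297
Δ: 0! 8! 2! / 11! → 1/495
sum: t=0:+1/576 = 1/576
3j²(4 1 5; 0 0 0) = Δ·Π!·Σ² = 5/99  (sign -1)
sum: t=0:+1/1440 = 1/1440
3j²(4 1 5; 1 -1 0) = Δ·Π!·Σ² = 2/99  (sign -1)
combine: 4πI² = 297·5/99·2/99 = 10/33
take √, sign +1: I = 0.15528807
No selection rule forces the value: the integral is nonzero (none).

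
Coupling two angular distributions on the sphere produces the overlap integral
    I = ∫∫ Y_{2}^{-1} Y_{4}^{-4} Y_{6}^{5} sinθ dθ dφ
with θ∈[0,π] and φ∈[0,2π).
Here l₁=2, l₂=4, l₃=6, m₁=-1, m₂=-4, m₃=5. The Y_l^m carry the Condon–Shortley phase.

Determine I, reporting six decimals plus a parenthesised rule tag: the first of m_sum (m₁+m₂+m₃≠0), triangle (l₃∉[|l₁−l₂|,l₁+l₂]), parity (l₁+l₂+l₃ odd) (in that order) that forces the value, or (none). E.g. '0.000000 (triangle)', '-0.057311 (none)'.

Checks pass: Σm=0; 12 even; l₃=6∈[2,6].
(2·2+1)(2·4+1)(2·6+1) = 585
Δ: 0! 4! 8! / 13! → 1/6435
sum: t=0:+1/2304 = 1/2304
3j²(2 4 6; 0 0 0) = Δ·Π!·Σ² = 5/143  (sign +1)
sum: t=0:+1/241920 = 1/241920
3j²(2 4 6; -1 -4 5) = Δ·Π!·Σ² = 1/39  (sign -1)
combine: 4πI² = 585·5/143·1/39 = 75/143
take √, sign -1: I = -0.20429497
No selection rule forces the value: the integral is nonzero (none).

-0.204295 (none)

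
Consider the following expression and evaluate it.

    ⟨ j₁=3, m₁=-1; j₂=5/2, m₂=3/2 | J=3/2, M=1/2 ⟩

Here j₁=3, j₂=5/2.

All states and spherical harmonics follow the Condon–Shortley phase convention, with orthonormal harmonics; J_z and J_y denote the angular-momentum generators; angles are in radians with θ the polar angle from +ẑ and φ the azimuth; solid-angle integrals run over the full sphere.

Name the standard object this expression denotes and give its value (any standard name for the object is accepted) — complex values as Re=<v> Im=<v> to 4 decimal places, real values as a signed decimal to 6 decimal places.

Clebsch–Gordan coefficient, −√(7/30) ≈ -0.483046

This is a Clebsch–Gordan (vector-coupling) coefficient.
j₁+j₂−J=4  J+j₁−j₂=2  J−j₁+j₂=1  j₁+j₂+J+1=8
(j₁±m₁, j₂±m₂, J±M) = (2,4,4,1,2,1)
P² = 384/35
sum k=3..4:
  [3] −1/6 = -1/6
  [4] +1/48 = 1/48
S = -7/48
C² = P²·S² = 7/30 ; C = -0.483046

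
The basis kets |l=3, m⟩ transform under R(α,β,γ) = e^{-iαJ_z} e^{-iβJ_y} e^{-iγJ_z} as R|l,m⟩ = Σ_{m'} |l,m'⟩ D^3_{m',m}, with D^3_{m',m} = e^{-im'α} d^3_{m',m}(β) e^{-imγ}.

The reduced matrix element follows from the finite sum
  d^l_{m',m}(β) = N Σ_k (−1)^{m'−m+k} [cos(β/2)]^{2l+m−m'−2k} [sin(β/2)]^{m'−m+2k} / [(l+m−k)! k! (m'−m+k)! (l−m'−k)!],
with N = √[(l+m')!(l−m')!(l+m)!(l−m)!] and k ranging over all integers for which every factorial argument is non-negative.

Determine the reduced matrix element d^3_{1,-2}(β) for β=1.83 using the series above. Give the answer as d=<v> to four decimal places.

d^3_{1,-2}(β=1.8300) via the finite sum:
Half-angle: c=0.609791, s=0.792563. N=√(24·2·1·120)=75.894664
k∈{0,1} keeps every argument non-negative
  k=0: (−1)^3·75.8947/(12)·0.6098^3·0.7926^3 = -0.713958
  k=1: (−1)^4·75.8947/(24)·0.6098^1·0.7926^5 = +0.603043
d^3_{1,-2}(1.8300) = -0.713958 +0.603043 = -0.110915

d=-0.1109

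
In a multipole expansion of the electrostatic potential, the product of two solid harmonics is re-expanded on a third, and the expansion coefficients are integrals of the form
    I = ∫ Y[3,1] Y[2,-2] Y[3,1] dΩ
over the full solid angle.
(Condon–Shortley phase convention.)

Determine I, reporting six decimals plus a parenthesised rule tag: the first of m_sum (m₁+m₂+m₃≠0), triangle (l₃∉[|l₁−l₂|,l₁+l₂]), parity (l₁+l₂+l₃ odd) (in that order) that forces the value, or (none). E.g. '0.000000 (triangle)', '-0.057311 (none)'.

m-sum 0 ✓  L=8 even ✓  1≤3≤5 ✓
Π(2lᵢ+1) = 7×5×7 = 245
triangle coeff Δ(3,2,3) = 1/3780
Σ_t [0,2]: t=0:+1/24 t=1:−1/4 t=2:+1/24 = -1/6
(3j)²=4/105 [(3 2 3; 0 0 0)], sign=+1
Σ_t [0,0]: t=0:+1/16 = 1/16
(3j)²=2/35 [(3 2 3; 1 -2 1)], sign=+1
⇒ 4πI² = 8/15
I = (+1)√(8/15/(4π)) = 0.20601291
No selection rule forces the value: the integral is nonzero (none).

0.206013 (none)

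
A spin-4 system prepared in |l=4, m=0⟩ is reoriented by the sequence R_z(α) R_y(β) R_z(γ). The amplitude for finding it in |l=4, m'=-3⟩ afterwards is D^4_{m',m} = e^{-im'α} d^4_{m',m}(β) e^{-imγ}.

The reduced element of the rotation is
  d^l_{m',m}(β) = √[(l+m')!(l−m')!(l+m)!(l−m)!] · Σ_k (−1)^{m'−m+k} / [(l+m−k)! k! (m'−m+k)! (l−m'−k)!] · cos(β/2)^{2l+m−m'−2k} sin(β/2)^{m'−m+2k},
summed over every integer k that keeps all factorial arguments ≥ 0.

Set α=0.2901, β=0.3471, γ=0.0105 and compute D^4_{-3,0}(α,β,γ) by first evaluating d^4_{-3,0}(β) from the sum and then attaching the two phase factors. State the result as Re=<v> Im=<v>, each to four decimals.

Re=0.0353 Im=0.0419

First d^4_{-3,0}(β=0.3471), then the phase factors e^{-i(-3)α} and e^{-i(0)γ}:
c=cos(0.347100/2)=0.984978, s=sin(0.347100/2)=0.172680; N=√[1·5040·24·24]=1703.830978
k∈{3,4} keeps every argument non-negative
  k=3: (−1)^0·1703.8310/(144)·0.9850^5·0.1727^3 = +0.056484
  k=4: (−1)^1·1703.8310/(144)·0.9850^3·0.1727^5 = -0.001736
d^4_{-3,0}(0.3471) = +0.056484 -0.001736 = +0.054748
Attach z-rotation phases: D = e^{-i(-3)(0.2901)}·(+0.054748)·e^{-i(0)(0.0105)} = +0.035290+0.041856i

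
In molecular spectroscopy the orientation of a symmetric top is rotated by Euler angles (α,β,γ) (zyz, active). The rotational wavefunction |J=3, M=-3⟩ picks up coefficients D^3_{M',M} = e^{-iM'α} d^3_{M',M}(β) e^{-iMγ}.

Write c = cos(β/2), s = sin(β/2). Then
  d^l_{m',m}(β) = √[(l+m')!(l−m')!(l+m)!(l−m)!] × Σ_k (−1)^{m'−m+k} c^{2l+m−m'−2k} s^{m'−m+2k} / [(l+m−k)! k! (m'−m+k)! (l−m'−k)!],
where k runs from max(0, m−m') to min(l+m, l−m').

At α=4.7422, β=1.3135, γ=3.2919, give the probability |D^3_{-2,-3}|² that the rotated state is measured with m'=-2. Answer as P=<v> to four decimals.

D^3_{-2,-3}(4.7422,1.3135,3.2919) = e^{-i·-2·4.7422}·d^3_{-2,-3}(1.3135)·e^{-i·-3·3.2919}. Compute d first:
With c≡cos(β/2)=0.791981 and s≡sin(β/2)=0.610546, N=[1·120·1·720]^{1/2}=293.938769
k∈{0} keeps every argument non-negative
  k=0: (−1)^1·293.9388/(120)·0.7920^5·0.6105^1 = -0.465980
d^3_{-2,-3}(1.3135) = -0.465980
|D^3_{-2,-3}|² = |d^3_{-2,-3}(β)|² = (-0.465980)² = 0.217137 (the z-rotation phases have unit modulus)

P=0.2171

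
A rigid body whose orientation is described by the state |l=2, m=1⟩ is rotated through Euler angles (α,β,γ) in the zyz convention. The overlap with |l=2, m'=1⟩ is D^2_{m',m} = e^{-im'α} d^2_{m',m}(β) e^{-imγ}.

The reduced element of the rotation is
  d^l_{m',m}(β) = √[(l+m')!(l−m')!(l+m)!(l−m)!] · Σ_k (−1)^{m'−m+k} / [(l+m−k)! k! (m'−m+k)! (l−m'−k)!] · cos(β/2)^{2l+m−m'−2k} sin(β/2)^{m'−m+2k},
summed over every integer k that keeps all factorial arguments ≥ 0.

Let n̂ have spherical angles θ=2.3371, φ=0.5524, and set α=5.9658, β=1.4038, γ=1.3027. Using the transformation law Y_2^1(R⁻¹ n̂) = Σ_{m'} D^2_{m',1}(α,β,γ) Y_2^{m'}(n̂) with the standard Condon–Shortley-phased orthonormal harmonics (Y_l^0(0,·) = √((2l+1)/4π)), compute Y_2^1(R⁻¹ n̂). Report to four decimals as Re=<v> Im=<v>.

Re=-0.1941 Im=0.1558

Need the full column D^2_{m',1} for m'=−2..2 at α=5.9658, β=1.4038, γ=1.3027.
cos(β/2)=0.763617, sin(β/2)=0.645670
d^2_{-2,1}: single k=3 term ⇒ +0.411090;  D = -0.147381-0.383763i
d^2_{-1,1}: k∈[2..3] ⇒ +0.729278 -0.173797 = +0.555481;  D = -0.027368-0.554807i
d^2_{0,1}: k∈[1..2] ⇒ +0.704227 -0.503480 = +0.200746;  D = +0.053177-0.193575i
d^2_{1,1}: k∈[0..1] ⇒ +0.340018 -0.729278 = -0.389260;  D = -0.215105+0.324427i
d^2_{2,1}: single k=0 term ⇒ -0.574999;  D = -0.451435+0.356132i
Y_2^{m'}(θ=2.3371,φ=0.5524) and Σ D·Y over m':
  (-0.1474-0.3838i)·(+0.0901-0.1791i)  (-0.0274-0.5548i)·(-0.3286+0.2025i)  (+0.0532-0.1936i)·(+0.1396+0.0000i)  (-0.2151+0.3244i)·(+0.3286+0.2025i)  (-0.4514+0.3561i)·(+0.0901+0.1791i)
Y_2^1(R⁻¹ n̂) = -0.194087+0.155806i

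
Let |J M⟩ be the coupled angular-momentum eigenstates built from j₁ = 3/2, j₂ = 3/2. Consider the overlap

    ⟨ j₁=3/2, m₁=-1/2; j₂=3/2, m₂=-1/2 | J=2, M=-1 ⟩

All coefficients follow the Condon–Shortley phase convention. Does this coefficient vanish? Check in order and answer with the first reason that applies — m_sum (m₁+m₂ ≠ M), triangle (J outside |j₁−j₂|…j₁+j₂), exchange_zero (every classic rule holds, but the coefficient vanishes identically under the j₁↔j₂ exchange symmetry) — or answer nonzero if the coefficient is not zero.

m-sum: m₁+m₂ = -1/2+(-1/2) = -1, M = -1  ✓
triangle: |j₁−j₂| = 0 ≤ J = 2 ≤ j₁+j₂ = 3  ✓
exchange: j₁=j₂ and m₁=m₂, and (−1)^(j₁+j₂−J) = (−1)^1 = −1 forces ⟨j₁m₁;j₂m₂|JM⟩ = −⟨j₂m₂;j₁m₁|JM⟩ = −⟨j₁m₁;j₂m₂|JM⟩ ⇒ the coefficient vanishes identically
Racah sum check: Σ_k collapses to 0 ⇒ CG = 0

exchange_zero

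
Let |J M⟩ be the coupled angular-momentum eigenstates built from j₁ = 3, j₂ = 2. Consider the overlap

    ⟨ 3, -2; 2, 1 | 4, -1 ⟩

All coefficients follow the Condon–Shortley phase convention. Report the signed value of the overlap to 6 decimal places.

-0.591608

j₁+j₂−J=1  J+j₁−j₂=5  J−j₁+j₂=3  j₁+j₂+J+1=10
(j₁±m₁, j₂±m₂, J±M) = (1,5,3,1,3,5)
P² = 6480/7
sum k=0..1:
  [0] +1/720 = 1/720
  [1] −1/48 = -1/48
S = -7/360
C² = P²·S² = 7/20 ; C = -0.591608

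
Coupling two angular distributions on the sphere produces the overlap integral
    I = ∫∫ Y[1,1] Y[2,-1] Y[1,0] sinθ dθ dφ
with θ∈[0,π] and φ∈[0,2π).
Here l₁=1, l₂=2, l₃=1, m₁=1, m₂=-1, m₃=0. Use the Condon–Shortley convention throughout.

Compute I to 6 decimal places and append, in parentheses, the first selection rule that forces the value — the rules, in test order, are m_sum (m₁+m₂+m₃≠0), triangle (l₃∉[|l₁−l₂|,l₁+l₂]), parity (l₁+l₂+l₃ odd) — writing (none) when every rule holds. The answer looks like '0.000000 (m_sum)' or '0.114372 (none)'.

Rules hold: Σm=0, L=4 even, 1≤1≤3.
N = 3·5·3 = 45
Δ = 2!·0!·2!/5! = 1/30
Racah Σ t=1..1: t=1:−1/1 = -1/1
⇒ 3j(1 2 1; 0 0 0)² = 2/15, sgn +1
Racah Σ t=0..0: t=0:+1/2 = 1/2
⇒ 3j(1 2 1; 1 -1 0)² = 1/10, sgn -1
4πI² = N·(3j₀)²·(3jₘ)² = 3/5
I = -1·√(0.6/4π) = -0.21850969
No selection rule forces the value: the integral is nonzero (none).

-0.218510 (none)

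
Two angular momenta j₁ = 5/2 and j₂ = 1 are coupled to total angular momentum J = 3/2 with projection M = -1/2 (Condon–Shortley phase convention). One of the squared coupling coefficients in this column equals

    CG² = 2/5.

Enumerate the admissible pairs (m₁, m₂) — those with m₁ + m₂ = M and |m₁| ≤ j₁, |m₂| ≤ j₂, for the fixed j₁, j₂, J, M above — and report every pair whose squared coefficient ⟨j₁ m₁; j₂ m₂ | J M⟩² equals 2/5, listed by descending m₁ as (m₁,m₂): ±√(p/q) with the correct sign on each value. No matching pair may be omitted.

(-1/2,0): −√(2/5); (-3/2,1): +√(2/5)

Admissible pairs with m₁+m₂ = M = -1/2: (-3/2,1), (-1/2,0), (1/2,-1)
  (m₁,m₂)=(1/2,-1): CG² = 1/5, CG = +√(1/5)
  (m₁,m₂)=(-1/2,0): CG² = 2/5, CG = −√(2/5)   ← matches the target
  (m₁,m₂)=(-3/2,1): CG² = 2/5, CG = +√(2/5)   ← matches the target
Pairs with CG² = 2/5: (-1/2,0): −√(2/5); (-3/2,1): +√(2/5)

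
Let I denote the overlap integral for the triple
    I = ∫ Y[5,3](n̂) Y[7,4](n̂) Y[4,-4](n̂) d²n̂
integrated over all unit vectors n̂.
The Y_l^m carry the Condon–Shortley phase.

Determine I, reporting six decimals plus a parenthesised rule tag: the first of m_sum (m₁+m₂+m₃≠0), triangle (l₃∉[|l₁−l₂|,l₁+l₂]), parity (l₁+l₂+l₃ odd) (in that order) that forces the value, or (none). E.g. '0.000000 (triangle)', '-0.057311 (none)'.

0.000000 (m_sum)

Σmᵢ = 3 ≠ 0, so the φ-integral vanishes; I = 0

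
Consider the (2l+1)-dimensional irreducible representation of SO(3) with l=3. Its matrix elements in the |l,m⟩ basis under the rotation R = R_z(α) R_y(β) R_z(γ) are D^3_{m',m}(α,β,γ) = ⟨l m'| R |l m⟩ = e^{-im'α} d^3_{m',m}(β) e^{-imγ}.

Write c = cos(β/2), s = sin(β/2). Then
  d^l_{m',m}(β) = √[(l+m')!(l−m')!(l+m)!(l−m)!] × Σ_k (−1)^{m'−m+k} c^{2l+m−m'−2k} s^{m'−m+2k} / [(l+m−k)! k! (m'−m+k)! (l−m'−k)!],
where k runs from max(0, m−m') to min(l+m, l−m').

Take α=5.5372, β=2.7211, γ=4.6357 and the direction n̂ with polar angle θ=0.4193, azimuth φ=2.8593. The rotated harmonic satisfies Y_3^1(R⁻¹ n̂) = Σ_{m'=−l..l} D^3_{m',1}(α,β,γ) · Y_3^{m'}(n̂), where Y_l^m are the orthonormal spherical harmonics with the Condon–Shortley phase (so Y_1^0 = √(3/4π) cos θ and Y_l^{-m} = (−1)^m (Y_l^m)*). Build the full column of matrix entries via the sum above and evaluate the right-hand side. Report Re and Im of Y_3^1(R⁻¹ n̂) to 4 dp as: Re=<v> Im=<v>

Re=-0.2283 Im=0.0326

Need the full column D^3_{m',1} for m'=−3..3 at α=5.5372, β=2.7211, γ=4.6357.
cos(β/2)=0.208701, sin(β/2)=0.977980
d^3_{-3,1}: single k=4 term ⇒ +0.154317;  D = +0.128188-0.085916i
d^3_{-2,1}: k∈[3..4] ⇒ +0.053776 -0.590436 = -0.536660;  D = -0.530183-0.083122i
d^3_{-1,1}: k∈[2..4] ⇒ +0.010887 -0.318755 +0.874941 = +0.567072;  D = +0.351831+0.444731i
d^3_{0,1}: k∈[1..3] ⇒ +0.001341 -0.088364 +0.646790 = +0.559768;  D = -0.042886+0.558123i
d^3_{1,1}: k∈[0..2] ⇒ +0.000083 -0.014516 +0.239066 = +0.224633;  D = -0.164649+0.152810i
d^3_{2,1}: k∈[0..1] ⇒ -0.001224 +0.053776 = +0.052552;  D = -0.052552+0.000112i
d^3_{3,1}: single k=0 term ⇒ +0.007028;  D = -0.005171-0.004759i
Y_3^{m'}(θ=0.4193,φ=2.8593) and Σ D·Y over m':
  (+0.1282-0.0859i)·(-0.0186-0.0211i)  (-0.5302-0.0831i)·(+0.1307+0.0828i)  (+0.3518+0.4447i)·(-0.4007-0.1162i)  (-0.0429+0.5581i)·(+0.3992+0.0000i)  (-0.1646+0.1528i)·(+0.4007-0.1162i)  (-0.0526+0.0001i)·(+0.1307-0.0828i)  (-0.0052-0.0048i)·(+0.0186-0.0211i)
Y_3^1(R⁻¹ n̂) = -0.228319+0.032604i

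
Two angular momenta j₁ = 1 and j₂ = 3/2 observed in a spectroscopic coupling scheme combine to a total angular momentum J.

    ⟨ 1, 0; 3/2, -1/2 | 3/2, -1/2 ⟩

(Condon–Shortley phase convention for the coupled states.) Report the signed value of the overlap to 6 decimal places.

+0.258199

triangle: 1!·1!·2!/5! = 2/120
(j±m)!: 1!·1!·1!·2!·1!·2! = 4
prefactor² = (2J+1)·Δ·N² = 4/15
  k=0: +1/(0!·1!·1!·1!·0!·1!) = 1
  k=1: −1/(1!·0!·0!·0!·1!·2!) = -1/2
Σ = 1/2  ⇒  CG² = 4/15·(1/2)² = 1/15
CG = +√(1/15) = +0.258199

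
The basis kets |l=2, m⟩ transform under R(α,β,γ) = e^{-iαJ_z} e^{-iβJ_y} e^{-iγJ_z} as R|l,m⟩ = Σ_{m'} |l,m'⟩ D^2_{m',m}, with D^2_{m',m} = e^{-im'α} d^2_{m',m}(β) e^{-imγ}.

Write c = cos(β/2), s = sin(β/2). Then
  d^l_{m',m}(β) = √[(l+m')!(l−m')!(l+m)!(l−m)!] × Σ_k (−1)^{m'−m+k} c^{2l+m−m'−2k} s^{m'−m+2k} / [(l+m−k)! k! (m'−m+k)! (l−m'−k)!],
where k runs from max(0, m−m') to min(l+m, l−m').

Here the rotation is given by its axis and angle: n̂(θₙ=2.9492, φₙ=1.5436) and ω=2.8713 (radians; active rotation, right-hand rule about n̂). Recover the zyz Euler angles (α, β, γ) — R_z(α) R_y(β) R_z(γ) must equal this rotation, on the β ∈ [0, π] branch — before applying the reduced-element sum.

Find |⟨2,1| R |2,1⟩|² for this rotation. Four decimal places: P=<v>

Axis–angle → zyz. n̂ = (sinθₙcosφₙ, sinθₙsinφₙ, cosθₙ) = (+0.005200, +0.191137, -0.981550), ω = 2.8713.
R = I cosω + sinω [n̂]ₓ + (1−cosω) n̂n̂ᵀ gives
  R = [-0.963640, +0.264039, +0.041014; -0.260135, -0.891952, -0.369798; -0.061058, -0.367021, +0.928206]
β = atan2(√(R₁₃²+R₂₃²), R₃₃) = 0.381233; α = atan2(R₂₃, R₁₃) mod 2π = 4.822848; γ = atan2(R₃₂, −R₃₁) mod 2π = 4.877240
Split into d^2_{1,1}(β=0.3812) × two z-phases.
With c≡cos(β/2)=0.981888 and s≡sin(β/2)=0.189464, N=[6·1·6·1]^{1/2}=6.000000
k∈{0,1} keeps every argument non-negative
  k=0: (−1)^0·6.0000/(6)·0.9819^4·0.1895^0 = +0.929495
  k=1: (−1)^1·6.0000/(2)·0.9819^2·0.1895^2 = -0.103825
d^2_{1,1}(0.3812) = +0.929495 -0.103825 = +0.825670
|D^2_{1,1}|² = |d^2_{1,1}(β)|² = (+0.825670)² = 0.681732 (the z-rotation phases have unit modulus)

P=0.6817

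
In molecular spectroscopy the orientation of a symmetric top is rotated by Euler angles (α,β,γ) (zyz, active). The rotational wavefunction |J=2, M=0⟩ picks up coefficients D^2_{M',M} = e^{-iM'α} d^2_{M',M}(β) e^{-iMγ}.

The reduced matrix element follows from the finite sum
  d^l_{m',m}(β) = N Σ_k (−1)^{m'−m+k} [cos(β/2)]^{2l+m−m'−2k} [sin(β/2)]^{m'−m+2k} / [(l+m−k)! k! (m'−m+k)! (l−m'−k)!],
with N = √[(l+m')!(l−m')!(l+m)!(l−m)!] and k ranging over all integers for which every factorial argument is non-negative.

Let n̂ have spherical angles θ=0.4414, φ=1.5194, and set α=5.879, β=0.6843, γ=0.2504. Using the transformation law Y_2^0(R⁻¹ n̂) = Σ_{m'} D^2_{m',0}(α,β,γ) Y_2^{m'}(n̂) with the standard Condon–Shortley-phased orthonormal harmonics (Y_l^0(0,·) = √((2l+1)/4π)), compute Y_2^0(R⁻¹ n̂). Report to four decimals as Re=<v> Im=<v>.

Need the full column D^2_{m',0} for m'=−2..2 at α=5.8790, β=0.6843, γ=0.2504.
cos(β/2)=0.942035, sin(β/2)=0.335513
d^2_{-2,0}: single k=2 term ⇒ +0.244697;  D = +0.169007-0.176956i
d^2_{-1,0}: k∈[1..2] ⇒ +0.687048 -0.087151 = +0.599897;  D = +0.551559-0.235921i
d^2_{0,0}: k∈[0..2] ⇒ +0.787534 -0.399589 +0.012672 = +0.400616;  D = +0.400616+0.000000i
d^2_{1,0}: k∈[0..1] ⇒ -0.687048 +0.087151 = -0.599897;  D = -0.551559-0.235921i
d^2_{2,0}: single k=0 term ⇒ +0.244697;  D = +0.169007+0.176956i
Y_2^{m'}(θ=0.4414,φ=1.5194) and Σ D·Y over m':
  (+0.1690-0.1770i)·(-0.0701-0.0072i)  (+0.5516-0.2359i)·(+0.0153-0.2980i)  (+0.4006+0.0000i)·(+0.4581+0.0000i)  (-0.5516-0.2359i)·(-0.0153-0.2980i)  (+0.1690+0.1770i)·(-0.0701+0.0072i)
Y_2^0(R⁻¹ n̂) = +0.033556+0.000000i

Re=0.0336 Im=0.0000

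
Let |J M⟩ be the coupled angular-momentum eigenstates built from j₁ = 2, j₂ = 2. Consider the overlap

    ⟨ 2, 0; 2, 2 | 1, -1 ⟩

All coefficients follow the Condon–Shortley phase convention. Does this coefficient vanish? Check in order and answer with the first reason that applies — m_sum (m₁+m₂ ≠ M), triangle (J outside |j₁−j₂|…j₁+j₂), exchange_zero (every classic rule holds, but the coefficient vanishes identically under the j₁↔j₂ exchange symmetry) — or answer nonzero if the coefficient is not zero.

m_sum

m-sum: m₁+m₂ = 0+2 = 2, M = -1  ✗ ⇒ coefficient is 0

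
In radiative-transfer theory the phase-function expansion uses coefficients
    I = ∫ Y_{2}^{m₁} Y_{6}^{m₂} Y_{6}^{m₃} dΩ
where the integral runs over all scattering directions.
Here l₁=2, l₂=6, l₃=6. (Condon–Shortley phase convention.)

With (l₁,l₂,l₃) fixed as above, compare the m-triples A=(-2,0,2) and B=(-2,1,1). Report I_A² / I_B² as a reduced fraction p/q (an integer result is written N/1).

Shared (l₁,l₂,l₃)=(2,6,6): N and (l;000)² cancel in I_A²/I_B².
A: Δ = 2!·2!·10!/15! = 1/90090; Racah Σ t=2..2: t=2:+1/69120 = 1/69120; ⇒ 3j(2 6 6; -2 0 2)² = 4/143, sgn +1
B: Δ = 2!·2!·10!/15! = 1/90090; Racah Σ t=2..2: t=2:+1/57600 = 1/57600; ⇒ 3j(2 6 6; -2 1 1)² = 21/715, sgn -1
I_A²/I_B² = (4/143)/(21/715) = 20/21

20/21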